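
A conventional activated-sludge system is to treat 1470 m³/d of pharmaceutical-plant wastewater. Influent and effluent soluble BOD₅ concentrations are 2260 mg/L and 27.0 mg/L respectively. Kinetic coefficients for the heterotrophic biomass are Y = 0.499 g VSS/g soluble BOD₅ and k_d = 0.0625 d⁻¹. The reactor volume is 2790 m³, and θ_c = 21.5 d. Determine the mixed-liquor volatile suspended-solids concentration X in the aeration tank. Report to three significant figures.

X = Y·Q·ΔS·θ_c / [V·(1 + k_d θ_c)] = 0.499 × 1470 × (2260 − 27.0) × 21.5 / [2790 × (1 + 0.0625 × 21.5)] = 5386 mg/L.

X ≈ 5390 mg/L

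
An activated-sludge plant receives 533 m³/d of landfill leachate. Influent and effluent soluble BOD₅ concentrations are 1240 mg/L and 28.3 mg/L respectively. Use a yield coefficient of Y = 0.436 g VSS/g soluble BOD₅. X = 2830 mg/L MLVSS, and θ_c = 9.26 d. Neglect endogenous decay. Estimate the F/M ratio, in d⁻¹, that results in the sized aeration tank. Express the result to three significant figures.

F/M ≈ 0.253 d⁻¹

V·X = Y·Q·ΔS·θ_c gives V = 0.436 × 533 × (1240 − 28.3) × 9.26 / 2830 = 921.4 m³.
F/M = applied load / biomass = Q·S₀/(V·X) = 533 × 1240 / (921.4 × 2830) = 0.2535 d⁻¹.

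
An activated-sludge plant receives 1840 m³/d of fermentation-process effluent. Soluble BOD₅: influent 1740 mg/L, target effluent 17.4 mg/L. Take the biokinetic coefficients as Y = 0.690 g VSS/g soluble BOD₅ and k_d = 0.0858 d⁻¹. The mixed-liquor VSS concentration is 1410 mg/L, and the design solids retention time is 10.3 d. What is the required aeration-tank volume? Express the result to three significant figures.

Rearranging the biomass balance for a CMAS with decay, V = Y·Q·ΔS·θ_c / [X·(1+k_d θ_c)] = 0.690 × 1840 × (1740 − 17.4) × 10.3 / [1410 × (1 + 0.0858 × 10.3)] = 2.25×10^7 / 2656 = 8481 m³.

V ≈ 8480 m³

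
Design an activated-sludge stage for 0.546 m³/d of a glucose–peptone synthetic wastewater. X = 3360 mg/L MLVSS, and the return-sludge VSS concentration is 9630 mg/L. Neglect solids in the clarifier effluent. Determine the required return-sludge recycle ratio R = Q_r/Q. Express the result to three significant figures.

R = Q_r/Q = X/(X_r − X) = 3360 / (9630 − 3360) = 0.5359.

R ≈ 0.536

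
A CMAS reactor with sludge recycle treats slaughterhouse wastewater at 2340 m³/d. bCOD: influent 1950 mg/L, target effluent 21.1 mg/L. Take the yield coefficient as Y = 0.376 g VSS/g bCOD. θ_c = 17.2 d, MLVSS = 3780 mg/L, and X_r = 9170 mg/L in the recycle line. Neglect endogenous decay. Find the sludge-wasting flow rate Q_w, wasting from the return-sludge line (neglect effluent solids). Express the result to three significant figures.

V·X = Y·Q·ΔS·θ_c gives V = 0.376 × 2340 × (1950 − 21.1) × 17.2 / 3780 = 7722 m³.
Q_w = (V·X)/(θ_c X_r) = 7722 × 3780 / (17.2 × 9170) = 185.1 m³/d.

Q_w ≈ 185 m³/d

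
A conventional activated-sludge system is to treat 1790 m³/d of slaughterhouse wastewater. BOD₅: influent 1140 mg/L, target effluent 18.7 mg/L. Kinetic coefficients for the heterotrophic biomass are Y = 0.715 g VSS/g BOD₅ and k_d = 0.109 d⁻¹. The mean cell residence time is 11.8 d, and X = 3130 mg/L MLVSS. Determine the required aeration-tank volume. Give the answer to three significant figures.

From the SRT design equation V = Y Q (S₀−S) θ_c / [X (1 + k_d θ_c)] = 0.715 × 1790 × (1140 − 18.7) × 11.8 / [3130 × (1 + 0.109 × 11.8)] = 1.69×10^7 / 7156 = 2366 m³.

V ≈ 2370 m³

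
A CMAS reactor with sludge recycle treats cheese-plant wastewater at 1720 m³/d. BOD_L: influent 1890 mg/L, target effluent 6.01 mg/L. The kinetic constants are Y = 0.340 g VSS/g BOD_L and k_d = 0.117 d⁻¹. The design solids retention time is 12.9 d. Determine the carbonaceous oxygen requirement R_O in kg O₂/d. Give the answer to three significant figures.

Y_obs = Y / (1 + k_d θ_c) = 0.340 / (1 + 0.117 × 12.9) = 0.340 / 2.509 = 0.1355.
Substrate removed = Q·(S₀ − S) = 1720 m³/d × (1890 − 6.01) g/m³ = 3.24×10^6 g/d = 3240 kg/d.
P_X = Y_obs·Q·(S₀ − S) = 0.1355 × 3240 = 439.1 kg VSS/d.
R_O = Q·ΔS − 1.42 P_X = 3240 − 623.5 = 2617 kg O₂/d.

R_O ≈ 2620 kg O₂/d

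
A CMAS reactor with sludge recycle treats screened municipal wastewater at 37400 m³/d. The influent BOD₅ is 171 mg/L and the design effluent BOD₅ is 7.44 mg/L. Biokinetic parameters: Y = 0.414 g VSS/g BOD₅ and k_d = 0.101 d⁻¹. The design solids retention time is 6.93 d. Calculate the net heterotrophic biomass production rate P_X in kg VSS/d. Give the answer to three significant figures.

P_X ≈ 1490 kg VSS/d

The observed yield is Y_obs = Y/(1 + k_d·θ_c) = 0.414 / (1 + 0.101 × 6.93) = 0.414 / 1.700 = 0.2435 g VSS per g BOD₅ removed.
ΔS = 171 − 7.44 = 163.6 mg/L, so the substrate removal rate is 37400 × 163.6/1000 = 6117 kg BOD₅/d.
So the net sludge growth is P_X = 0.2435 × 6117 = 1490 kg VSS/d.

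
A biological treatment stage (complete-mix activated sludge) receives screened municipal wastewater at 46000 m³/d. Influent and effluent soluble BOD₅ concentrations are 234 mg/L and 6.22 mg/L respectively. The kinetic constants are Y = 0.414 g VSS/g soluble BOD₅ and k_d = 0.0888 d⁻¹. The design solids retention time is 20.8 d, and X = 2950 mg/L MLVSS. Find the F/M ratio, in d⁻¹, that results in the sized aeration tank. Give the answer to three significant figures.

F/M ≈ 0.340 d⁻¹

Steady-state biomass mass balance: V·X·(1 + k_d·θ_c) = Y·Q·(S₀ − S)·θ_c, so V = 0.414 × 46000 × (234 − 6.22) × 20.8 / [2950 × (1 + 0.0888 × 20.8)] = 9.02×10^7 / 8399 = 10743 m³.
Food-to-microorganism ratio F/M = Q S₀ / (V X) = 46000 × 234 / (10743 × 2950) = 0.3396 d⁻¹.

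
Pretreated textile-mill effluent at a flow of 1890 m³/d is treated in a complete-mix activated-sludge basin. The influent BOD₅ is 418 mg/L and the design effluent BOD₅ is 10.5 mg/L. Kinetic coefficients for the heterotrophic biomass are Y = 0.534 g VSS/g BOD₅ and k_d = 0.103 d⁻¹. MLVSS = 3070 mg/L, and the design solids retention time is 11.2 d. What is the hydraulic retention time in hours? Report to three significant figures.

τ ≈ 8.85 h

Steady-state biomass mass balance: V·X·(1 + k_d·θ_c) = Y·Q·(S₀ − S)·θ_c, so V = 0.534 × 1890 × (418 − 10.5) × 11.2 / [3070 × (1 + 0.103 × 11.2)] = 4.61×10^6 / 6612 = 696.7 m³.
τ = V/Q = 696.7/1890 = 0.3686 d, or 8.847 h.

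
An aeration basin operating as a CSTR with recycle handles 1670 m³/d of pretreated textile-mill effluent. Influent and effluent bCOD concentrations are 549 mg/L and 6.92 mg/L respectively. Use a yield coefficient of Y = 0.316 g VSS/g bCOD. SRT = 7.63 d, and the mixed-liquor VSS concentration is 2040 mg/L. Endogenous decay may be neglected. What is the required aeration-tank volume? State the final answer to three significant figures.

V·X = Y·Q·ΔS·θ_c gives V = 0.316 × 1670 × (549 − 6.92) × 7.63 / 2040 = 1070 m³.

V ≈ 1070 m³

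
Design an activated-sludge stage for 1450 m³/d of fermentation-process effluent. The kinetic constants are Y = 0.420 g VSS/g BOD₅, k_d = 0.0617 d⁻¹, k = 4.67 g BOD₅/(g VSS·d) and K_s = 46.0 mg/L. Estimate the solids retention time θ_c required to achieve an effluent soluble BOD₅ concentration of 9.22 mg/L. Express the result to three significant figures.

At the target effluent, Y k S/(K_s+S) = 0.420×4.67×9.22/55.22 = 0.3275 d⁻¹.
1/θ_c = 0.3275 − 0.0617 = 0.2658 d⁻¹, so θ_c = 3.762 d.

θ_c ≈ 3.76 d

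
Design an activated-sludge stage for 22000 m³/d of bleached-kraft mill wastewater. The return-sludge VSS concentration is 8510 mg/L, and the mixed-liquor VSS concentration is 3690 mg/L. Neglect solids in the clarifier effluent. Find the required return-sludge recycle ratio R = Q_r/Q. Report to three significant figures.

Solids balance on the clarifier gives (1+R)X = R·X_r, so R = X/(X_r − X) = 3690 / (8510 − 3690) = 0.7656.

R ≈ 0.766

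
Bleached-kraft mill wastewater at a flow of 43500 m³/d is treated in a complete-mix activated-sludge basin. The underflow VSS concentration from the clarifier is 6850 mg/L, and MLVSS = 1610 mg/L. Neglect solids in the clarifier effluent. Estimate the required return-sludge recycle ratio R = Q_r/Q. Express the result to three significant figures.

R ≈ 0.307

R = Q_r/Q = X/(X_r − X) = 1610 / (6850 − 1610) = 0.3073.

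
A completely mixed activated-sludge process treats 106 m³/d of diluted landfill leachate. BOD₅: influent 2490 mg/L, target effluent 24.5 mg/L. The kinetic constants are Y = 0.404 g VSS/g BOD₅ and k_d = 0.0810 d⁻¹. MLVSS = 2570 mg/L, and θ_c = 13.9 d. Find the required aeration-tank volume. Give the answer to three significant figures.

Rearranging the biomass balance for a CMAS with decay, V = Y·Q·ΔS·θ_c / [X·(1+k_d θ_c)] = 0.404 × 106 × (2490 − 24.5) × 13.9 / [2570 × (1 + 0.0810 × 13.9)] = 1.47×10^6 / 5464 = 268.6 m³.

V ≈ 269 m³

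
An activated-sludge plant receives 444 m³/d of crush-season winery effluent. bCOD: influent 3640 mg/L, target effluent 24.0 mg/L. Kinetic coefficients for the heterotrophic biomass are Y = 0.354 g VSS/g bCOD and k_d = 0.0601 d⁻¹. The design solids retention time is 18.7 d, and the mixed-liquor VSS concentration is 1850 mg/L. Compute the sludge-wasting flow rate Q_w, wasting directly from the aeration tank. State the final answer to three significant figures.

Q_w ≈ 145 m³/d

From the SRT design equation V = Y Q (S₀−S) θ_c / [X (1 + k_d θ_c)] = 0.354 × 444 × (3640 − 24.0) × 18.7 / [1850 × (1 + 0.0601 × 18.7)] = 1.06×10^7 / 3929 = 2705 m³.
With mixed-liquor wasting, θ_c = V/Q_w, so Q_w = V/θ_c = 2705/18.7 = 144.6 m³/d.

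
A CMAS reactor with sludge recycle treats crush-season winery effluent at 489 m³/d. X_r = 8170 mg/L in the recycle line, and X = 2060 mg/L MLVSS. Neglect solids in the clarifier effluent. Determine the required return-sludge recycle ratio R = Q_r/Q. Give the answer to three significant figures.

Mass balance around the secondary clarifier (neglecting effluent solids): R = X / (X_r − X) = 2060 / (8170 − 2060) = 0.3372.

R ≈ 0.337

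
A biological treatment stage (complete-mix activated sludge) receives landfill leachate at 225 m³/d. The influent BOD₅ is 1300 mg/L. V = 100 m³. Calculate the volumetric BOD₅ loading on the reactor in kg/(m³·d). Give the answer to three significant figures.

Applied BOD₅ load per unit volume = Q·S₀/V = (225 × 1300/1000)/100.0 = 2.925 kg BOD₅·m⁻³·d⁻¹.

L_v ≈ 2.92 kg BOD₅/(m³·d)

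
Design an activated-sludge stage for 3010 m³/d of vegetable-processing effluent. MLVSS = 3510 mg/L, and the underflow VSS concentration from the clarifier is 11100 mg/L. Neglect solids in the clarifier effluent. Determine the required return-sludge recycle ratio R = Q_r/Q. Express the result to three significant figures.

R ≈ 0.462

Solids balance on the clarifier gives (1+R)X = R·X_r, so R = X/(X_r − X) = 3510 / (11100 − 3510) = 0.4625.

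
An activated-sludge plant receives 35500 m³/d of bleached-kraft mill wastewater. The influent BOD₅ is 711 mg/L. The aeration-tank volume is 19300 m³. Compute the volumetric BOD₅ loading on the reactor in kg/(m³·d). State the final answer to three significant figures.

Volumetric loading L_v = Q·S₀ / V = 35500 × 711 g/m³ / 19300 m³ = 1308 g/(m³·d) = 1.308 kg BOD₅/(m³·d).

L_v ≈ 1.31 kg BOD₅/(m³·d)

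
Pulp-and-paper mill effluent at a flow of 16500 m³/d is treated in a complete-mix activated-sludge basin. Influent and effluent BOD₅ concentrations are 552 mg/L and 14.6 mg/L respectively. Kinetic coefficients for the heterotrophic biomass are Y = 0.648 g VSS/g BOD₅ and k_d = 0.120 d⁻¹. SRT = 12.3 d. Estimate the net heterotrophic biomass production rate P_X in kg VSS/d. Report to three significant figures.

The observed yield is Y_obs = Y/(1 + k_d·θ_c) = 0.648 / (1 + 0.120 × 12.3) = 0.648 / 2.476 = 0.2617 g VSS per g BOD₅ removed.
Substrate removed = Q·(S₀ − S) = 16500 m³/d × (552 − 14.6) g/m³ = 8.87×10^6 g/d = 8867 kg/d.
Net biomass production P_X = Y_obs × Q·(S₀ − S) = 0.2617 × 8867 = 2321 kg VSS/d.

P_X ≈ 2320 kg VSS/d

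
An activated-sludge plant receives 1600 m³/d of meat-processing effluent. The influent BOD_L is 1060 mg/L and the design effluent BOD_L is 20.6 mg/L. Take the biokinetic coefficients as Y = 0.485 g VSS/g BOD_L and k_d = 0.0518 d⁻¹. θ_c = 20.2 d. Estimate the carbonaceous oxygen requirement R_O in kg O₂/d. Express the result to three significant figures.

R_O ≈ 1100 kg O₂/d

The observed yield is Y_obs = Y/(1 + k_d·θ_c) = 0.485 / (1 + 0.0518 × 20.2) = 0.485 / 2.046 = 0.2370 g VSS per g BOD_L removed.
Q·(S₀ − S) = 1600 × (1060 − 20.6) × 10⁻³ = 1663 kg/d removed.
Biomass synthesised: P_X = Y_obs × 1663 = 394.2 kg VSS/d.
R_O = Q·ΔS − 1.42 P_X = 1663 − 559.7 = 1103 kg O₂/d.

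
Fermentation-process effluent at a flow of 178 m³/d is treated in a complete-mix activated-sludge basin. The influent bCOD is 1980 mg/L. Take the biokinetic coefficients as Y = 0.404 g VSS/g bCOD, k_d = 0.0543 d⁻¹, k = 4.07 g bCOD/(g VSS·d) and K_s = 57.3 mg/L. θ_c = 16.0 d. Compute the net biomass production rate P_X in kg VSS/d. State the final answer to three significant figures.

From the Monod/SRT balance for a CMAS, S = K_s·(1+k_d θ_c)/[θ_c·(Y k − k_d) − 1] = 57.3 × (1 + 0.0543 × 16.0) / [16.0 × (0.404 × 4.07 − 0.0543) − 1] = 107.1 / 24.44 = 4.381 mg/L.
Observed yield with endogenous decay: Y_obs = Y / (1 + k_d·θ_c) = 0.404 / (1 + 0.0543 × 16.0) = 0.404 / 1.869 = 0.2162 g VSS/g bCOD.
Mass of bCOD removed per day: Q(S₀ − S) = 178 × 1976 g/m³ = 351.7 kg/d.
So the net sludge growth is P_X = 0.2162 × 351.7 = 76.02 kg VSS/d.

P_X ≈ 76.0 kg VSS/d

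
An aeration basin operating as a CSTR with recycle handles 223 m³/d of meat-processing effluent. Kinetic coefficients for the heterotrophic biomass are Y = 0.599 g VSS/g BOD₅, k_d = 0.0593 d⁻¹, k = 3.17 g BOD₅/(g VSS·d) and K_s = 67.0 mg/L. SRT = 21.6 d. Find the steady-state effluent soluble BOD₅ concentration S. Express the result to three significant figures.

Effluent substrate depends only on kinetics and SRT: S = K_s(1 + k_d θ_c) / [θ_c(Yk − k_d) − 1] = 67.0 × (1 + 0.0593 × 21.6) / [21.6 × (0.599 × 3.17 − 0.0593) − 1] = 152.8 / 38.73 = 3.945 mg/L.

S ≈ 3.95 mg/L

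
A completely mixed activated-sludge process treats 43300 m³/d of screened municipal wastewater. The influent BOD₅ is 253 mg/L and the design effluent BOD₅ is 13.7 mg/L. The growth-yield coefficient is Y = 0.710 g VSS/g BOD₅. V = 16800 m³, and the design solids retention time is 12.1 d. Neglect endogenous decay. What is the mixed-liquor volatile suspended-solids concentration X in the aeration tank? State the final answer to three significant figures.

X ≈ 5300 mg/L

X = Y·Q·ΔS·θ_c / V = 0.710 × 43300 × (253 − 13.7) × 12.1 / 16800 = 5299 mg/L.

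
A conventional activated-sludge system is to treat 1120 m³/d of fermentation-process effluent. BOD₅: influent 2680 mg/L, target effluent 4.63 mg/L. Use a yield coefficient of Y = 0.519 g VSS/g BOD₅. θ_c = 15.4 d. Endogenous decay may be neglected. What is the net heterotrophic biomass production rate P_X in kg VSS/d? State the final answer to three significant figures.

With endogenous decay neglected, the observed yield equals the true yield: Y_obs = Y = 0.519 g VSS/g BOD₅.
Q·(S₀ − S) = 1120 × (2680 − 4.63) × 10⁻³ = 2996 kg/d removed.
So the net sludge growth is P_X = 0.5190 × 2996 = 1555 kg VSS/d.

P_X ≈ 1560 kg VSS/d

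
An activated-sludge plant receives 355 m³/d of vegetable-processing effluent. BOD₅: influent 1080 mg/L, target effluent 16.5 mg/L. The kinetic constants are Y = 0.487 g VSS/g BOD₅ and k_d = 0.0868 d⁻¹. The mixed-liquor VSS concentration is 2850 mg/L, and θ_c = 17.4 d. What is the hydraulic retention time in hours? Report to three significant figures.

From the SRT design equation V = Y Q (S₀−S) θ_c / [X (1 + k_d θ_c)] = 0.487 × 355 × (1080 − 16.5) × 17.4 / [2850 × (1 + 0.0868 × 17.4)] = 3.2×10^6 / 7154 = 447.2 m³.
τ = V/Q = 447.2/355 = 1.260 d, or 30.23 h.

τ ≈ 30.2 h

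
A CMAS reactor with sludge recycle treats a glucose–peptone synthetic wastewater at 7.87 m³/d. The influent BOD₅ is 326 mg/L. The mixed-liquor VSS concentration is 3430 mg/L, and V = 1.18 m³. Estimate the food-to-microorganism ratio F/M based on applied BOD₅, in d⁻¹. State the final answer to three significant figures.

F/M = Q·S₀ / (V·X) = 7.87 × 326 / (1.180 × 3430) = 0.6339 g BOD₅·(g VSS·d)⁻¹.

F/M ≈ 0.634 d⁻¹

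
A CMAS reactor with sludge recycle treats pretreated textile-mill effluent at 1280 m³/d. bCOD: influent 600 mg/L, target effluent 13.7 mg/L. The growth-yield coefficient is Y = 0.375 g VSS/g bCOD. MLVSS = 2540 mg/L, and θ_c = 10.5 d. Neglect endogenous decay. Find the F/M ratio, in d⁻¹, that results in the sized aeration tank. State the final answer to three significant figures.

F/M ≈ 0.260 d⁻¹

With k_d = 0 the design equation reduces to V = Y Q (S₀−S) θ_c / X = 0.375 × 1280 × (600 − 13.7) × 10.5 / 2540 = 1163 m³.
F/M = applied load / biomass = Q·S₀/(V·X) = 1280 × 600 / (1163 × 2540) = 0.2599 d⁻¹.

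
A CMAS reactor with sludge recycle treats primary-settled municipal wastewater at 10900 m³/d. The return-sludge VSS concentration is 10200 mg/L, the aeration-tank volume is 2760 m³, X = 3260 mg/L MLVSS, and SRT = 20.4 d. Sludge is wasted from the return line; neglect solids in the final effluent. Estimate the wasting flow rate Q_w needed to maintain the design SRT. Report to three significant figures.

Q_w = (V·X)/(θ_c X_r) = 2760 × 3260 / (20.4 × 10200) = 43.24 m³/d.

Q_w ≈ 43.2 m³/d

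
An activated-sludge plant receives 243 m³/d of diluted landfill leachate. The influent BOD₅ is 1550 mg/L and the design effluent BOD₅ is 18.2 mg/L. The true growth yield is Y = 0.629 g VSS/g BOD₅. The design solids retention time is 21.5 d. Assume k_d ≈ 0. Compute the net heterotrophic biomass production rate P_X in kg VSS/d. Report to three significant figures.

With endogenous decay neglected, the observed yield equals the true yield: Y_obs = Y = 0.629 g VSS/g BOD₅.
ΔS = 1550 − 18.2 = 1532 mg/L, so the substrate removal rate is 243 × 1532/1000 = 372.2 kg BOD₅/d.
P_X = Y_obs · Q(S₀ − S) = 0.6290 × 372.2 = 234.1 kg VSS/d.

P_X ≈ 234 kg VSS/d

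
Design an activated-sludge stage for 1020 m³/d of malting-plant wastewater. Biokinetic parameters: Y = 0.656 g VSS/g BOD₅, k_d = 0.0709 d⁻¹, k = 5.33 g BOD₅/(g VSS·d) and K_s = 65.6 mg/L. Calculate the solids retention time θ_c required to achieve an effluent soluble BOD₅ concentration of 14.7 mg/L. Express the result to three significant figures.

From 1/θ_c = Y·k·S/(K_s + S) − k_d: Y·k·S/(K_s+S) = 0.656 × 5.33 × 14.7 / (65.6 + 14.7) = 0.6401 d⁻¹.
1/θ_c = 0.6401 − 0.0709 = 0.5692 d⁻¹, so θ_c = 1.757 d.

θ_c ≈ 1.76 d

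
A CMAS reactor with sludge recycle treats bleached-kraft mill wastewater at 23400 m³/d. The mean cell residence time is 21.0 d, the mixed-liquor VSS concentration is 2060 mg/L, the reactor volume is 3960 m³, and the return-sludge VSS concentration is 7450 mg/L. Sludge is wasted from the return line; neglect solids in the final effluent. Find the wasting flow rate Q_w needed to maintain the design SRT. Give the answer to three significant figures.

Wasting from the return line (neglecting effluent solids): Q_w = V·X / (θ_c·X_r) = 3960 × 2060 / (21.0 × 7450) = 52.14 m³/d.

Q_w ≈ 52.1 m³/d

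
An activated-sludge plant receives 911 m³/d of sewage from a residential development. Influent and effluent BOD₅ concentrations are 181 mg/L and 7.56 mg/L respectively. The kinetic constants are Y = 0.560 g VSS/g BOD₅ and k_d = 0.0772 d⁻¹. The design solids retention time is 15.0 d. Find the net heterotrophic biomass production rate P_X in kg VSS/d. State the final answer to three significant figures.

Correct the yield for decay: Y_obs = Y/(1 + k_d θ_c) = 0.560 / (1 + 0.0772 × 15.0) = 0.560 / 2.158 = 0.2595.
Q·(S₀ − S) = 911 × (181 − 7.56) × 10⁻³ = 158.0 kg/d removed.
So the net sludge growth is P_X = 0.2595 × 158.0 = 41.00 kg VSS/d.

P_X ≈ 41.0 kg VSS/d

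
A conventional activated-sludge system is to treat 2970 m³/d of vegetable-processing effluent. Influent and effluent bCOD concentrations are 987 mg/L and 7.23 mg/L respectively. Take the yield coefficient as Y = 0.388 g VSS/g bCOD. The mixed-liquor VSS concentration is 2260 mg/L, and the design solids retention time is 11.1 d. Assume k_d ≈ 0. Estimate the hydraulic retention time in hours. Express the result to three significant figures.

V·X = Y·Q·ΔS·θ_c gives V = 0.388 × 2970 × (987 − 7.23) × 11.1 / 2260 = 5545 m³.
τ = V/Q = 5545/2970 = 1.867 d, or 44.81 h.

τ ≈ 44.8 h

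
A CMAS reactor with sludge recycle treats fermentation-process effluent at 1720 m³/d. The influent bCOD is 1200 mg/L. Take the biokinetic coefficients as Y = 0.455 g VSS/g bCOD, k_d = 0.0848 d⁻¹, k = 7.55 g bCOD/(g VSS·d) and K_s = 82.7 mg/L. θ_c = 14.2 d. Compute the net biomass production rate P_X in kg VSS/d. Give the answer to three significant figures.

For a completely mixed reactor with recycle the Lawrence–McCarty relation gives S = K_s·(1 + k_d·θ_c) / [θ_c·(Y·k − k_d) − 1] = 82.7 × (1 + 0.0848 × 14.2) / [14.2 × (0.455 × 7.55 − 0.0848) − 1] = 182.3 / 46.58 = 3.914 mg/L.
Y_obs = Y / (1 + k_d θ_c) = 0.455 / (1 + 0.0848 × 14.2) = 0.455 / 2.204 = 0.2064.
Mass of bCOD removed per day: Q(S₀ − S) = 1720 × 1196 g/m³ = 2057 kg/d.
Biomass produced: P_X = Y_obs·Q·ΔS = 0.2064 × 2057 ≈ 424.7 kg VSS/d.

P_X ≈ 425 kg VSS/d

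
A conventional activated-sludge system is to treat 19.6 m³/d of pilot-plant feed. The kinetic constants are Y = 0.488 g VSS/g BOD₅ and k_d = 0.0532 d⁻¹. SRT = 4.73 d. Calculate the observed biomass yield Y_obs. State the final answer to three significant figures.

Y_obs ≈ 0.390 g VSS/g BOD₅

Correct the yield for decay: Y_obs = Y/(1 + k_d θ_c) = 0.488 / (1 + 0.0532 × 4.73) = 0.488 / 1.252 = 0.3899.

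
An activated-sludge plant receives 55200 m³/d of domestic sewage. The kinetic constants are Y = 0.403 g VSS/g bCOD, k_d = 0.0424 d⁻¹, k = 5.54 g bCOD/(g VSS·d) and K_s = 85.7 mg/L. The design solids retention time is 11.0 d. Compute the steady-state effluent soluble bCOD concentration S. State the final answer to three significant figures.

S ≈ 5.44 mg/L

Effluent substrate depends only on kinetics and SRT: S = K_s(1 + k_d θ_c) / [θ_c(Yk − k_d) − 1] = 85.7 × (1 + 0.0424 × 11.0) / [11.0 × (0.403 × 5.54 − 0.0424) − 1] = 125.7 / 23.09 = 5.442 mg/L.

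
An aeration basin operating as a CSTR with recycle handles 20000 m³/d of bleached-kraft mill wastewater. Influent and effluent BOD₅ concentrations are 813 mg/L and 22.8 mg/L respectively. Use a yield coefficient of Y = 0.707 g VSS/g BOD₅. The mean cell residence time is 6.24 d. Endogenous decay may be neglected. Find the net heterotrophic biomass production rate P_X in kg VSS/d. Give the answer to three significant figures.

P_X ≈ 11200 kg VSS/d

With endogenous decay neglected, the observed yield equals the true yield: Y_obs = Y = 0.707 g VSS/g BOD₅.
Substrate removed = Q·(S₀ − S) = 20000 m³/d × (813 − 22.8) g/m³ = 1.58×10^7 g/d = 15804 kg/d.
So the net sludge growth is P_X = 0.7070 × 15804 = 11173 kg VSS/d.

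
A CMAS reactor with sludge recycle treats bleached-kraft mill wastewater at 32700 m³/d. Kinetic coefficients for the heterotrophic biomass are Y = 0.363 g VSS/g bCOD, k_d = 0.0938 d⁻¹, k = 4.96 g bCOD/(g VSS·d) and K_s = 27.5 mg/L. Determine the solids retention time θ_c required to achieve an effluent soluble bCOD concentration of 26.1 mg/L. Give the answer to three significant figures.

From 1/θ_c = Y·k·S/(K_s + S) − k_d: Y·k·S/(K_s+S) = 0.363 × 4.96 × 26.1 / (27.5 + 26.1) = 0.8767 d⁻¹.
Then 1/θ_c = μ − k_d = 0.8767 − 0.0938 = 0.7829 d⁻¹, giving θ_c = 1.277 d.

θ_c ≈ 1.28 d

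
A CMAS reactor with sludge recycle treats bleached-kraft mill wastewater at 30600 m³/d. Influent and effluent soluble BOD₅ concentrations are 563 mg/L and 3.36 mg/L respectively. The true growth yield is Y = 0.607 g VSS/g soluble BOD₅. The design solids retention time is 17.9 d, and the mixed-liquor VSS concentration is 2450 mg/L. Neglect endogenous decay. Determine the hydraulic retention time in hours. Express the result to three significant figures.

With k_d = 0 the design equation reduces to V = Y Q (S₀−S) θ_c / X = 0.607 × 30600 × (563 − 3.36) × 17.9 / 2450 = 75946 m³.
τ = V/Q = 75946/30600 = 2.482 d, or 59.57 h.

τ ≈ 59.6 h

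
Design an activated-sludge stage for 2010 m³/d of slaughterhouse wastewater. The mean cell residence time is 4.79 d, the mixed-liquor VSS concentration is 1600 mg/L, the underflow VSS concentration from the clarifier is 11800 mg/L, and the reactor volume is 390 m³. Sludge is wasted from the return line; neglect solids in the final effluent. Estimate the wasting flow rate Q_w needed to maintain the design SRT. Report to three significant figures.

Q_w = (V·X)/(θ_c X_r) = 390.0 × 1600 / (4.79 × 11800) = 11.04 m³/d.

Q_w ≈ 11.0 m³/d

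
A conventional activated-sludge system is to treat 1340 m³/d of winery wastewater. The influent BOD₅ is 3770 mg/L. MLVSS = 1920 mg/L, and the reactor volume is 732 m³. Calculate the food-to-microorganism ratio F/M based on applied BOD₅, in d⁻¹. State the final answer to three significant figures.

F/M ≈ 3.59 d⁻¹

F/M = applied load / biomass = Q·S₀/(V·X) = 1340 × 3770 / (732.0 × 1920) = 3.594 d⁻¹.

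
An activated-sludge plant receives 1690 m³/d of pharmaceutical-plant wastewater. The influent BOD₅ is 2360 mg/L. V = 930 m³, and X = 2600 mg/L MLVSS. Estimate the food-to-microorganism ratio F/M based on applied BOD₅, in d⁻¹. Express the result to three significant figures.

F/M ≈ 1.65 d⁻¹

F/M = applied load / biomass = Q·S₀/(V·X) = 1690 × 2360 / (930.0 × 2600) = 1.649 d⁻¹.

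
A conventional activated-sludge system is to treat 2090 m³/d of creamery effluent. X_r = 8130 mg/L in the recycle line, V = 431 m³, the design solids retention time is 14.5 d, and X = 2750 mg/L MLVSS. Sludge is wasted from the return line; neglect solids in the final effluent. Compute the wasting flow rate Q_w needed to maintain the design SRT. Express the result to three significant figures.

Q_w ≈ 10.1 m³/d

Wasting from the return line (neglecting effluent solids): Q_w = V·X / (θ_c·X_r) = 431.0 × 2750 / (14.5 × 8130) = 10.05 m³/d.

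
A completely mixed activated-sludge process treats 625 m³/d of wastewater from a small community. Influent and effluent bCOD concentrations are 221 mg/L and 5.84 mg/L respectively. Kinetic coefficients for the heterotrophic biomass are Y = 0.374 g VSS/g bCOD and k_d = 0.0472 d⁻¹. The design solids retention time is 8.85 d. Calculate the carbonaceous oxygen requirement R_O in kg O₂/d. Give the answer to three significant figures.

The observed yield is Y_obs = Y/(1 + k_d·θ_c) = 0.374 / (1 + 0.0472 × 8.85) = 0.374 / 1.418 = 0.2638 g VSS per g bCOD removed.
ΔS = 221 − 5.84 = 215.2 mg/L, so the substrate removal rate is 625 × 215.2/1000 = 134.5 kg bCOD/d.
Net sludge production P_X = 0.2638 × 134.5 = 35.48 kg VSS/d.
Carbonaceous O₂ demand = substrate oxidised − cell-mass equivalent = 134.5 − 1.42 × 35.48 = 84.10 kg O₂/d.

R_O ≈ 84.1 kg O₂/d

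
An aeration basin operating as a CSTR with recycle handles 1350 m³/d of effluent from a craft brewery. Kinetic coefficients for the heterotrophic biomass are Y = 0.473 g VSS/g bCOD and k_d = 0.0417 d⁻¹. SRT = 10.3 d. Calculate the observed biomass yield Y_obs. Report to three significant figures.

Y_obs = Y / (1 + k_d θ_c) = 0.473 / (1 + 0.0417 × 10.3) = 0.473 / 1.430 = 0.3309.

Y_obs ≈ 0.331 g VSS/g bCOD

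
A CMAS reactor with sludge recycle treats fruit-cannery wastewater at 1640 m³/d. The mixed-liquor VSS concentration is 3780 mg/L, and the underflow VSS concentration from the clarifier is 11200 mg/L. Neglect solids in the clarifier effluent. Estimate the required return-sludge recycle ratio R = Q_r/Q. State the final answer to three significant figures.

R ≈ 0.509

Solids balance on the clarifier gives (1+R)X = R·X_r, so R = X/(X_r − X) = 3780 / (11200 − 3780) = 0.5094.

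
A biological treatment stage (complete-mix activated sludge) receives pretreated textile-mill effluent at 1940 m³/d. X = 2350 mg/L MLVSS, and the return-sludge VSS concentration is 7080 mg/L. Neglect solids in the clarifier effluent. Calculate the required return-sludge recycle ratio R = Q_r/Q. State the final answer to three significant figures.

R = Q_r/Q = X/(X_r − X) = 2350 / (7080 − 2350) = 0.4968.

R ≈ 0.497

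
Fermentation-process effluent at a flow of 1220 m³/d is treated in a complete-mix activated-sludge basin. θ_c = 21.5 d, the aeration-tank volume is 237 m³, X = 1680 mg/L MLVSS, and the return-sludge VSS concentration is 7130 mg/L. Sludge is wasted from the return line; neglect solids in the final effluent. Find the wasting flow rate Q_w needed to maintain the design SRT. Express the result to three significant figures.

Q_w ≈ 2.60 m³/d

Q_w = (V·X)/(θ_c X_r) = 237.0 × 1680 / (21.5 × 7130) = 2.597 m³/d.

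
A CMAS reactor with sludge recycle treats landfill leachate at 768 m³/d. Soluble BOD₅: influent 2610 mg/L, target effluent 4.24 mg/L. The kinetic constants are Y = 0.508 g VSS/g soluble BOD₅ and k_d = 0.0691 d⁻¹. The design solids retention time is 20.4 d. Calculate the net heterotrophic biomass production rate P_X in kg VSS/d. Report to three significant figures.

Observed yield with endogenous decay: Y_obs = Y / (1 + k_d·θ_c) = 0.508 / (1 + 0.0691 × 20.4) = 0.508 / 2.410 = 0.2108 g VSS/g soluble BOD₅.
Substrate removed = Q·(S₀ − S) = 768 m³/d × (2610 − 4.24) g/m³ = 2×10^6 g/d = 2001 kg/d.
Net biomass production P_X = Y_obs × Q·(S₀ − S) = 0.2108 × 2001 = 421.9 kg VSS/d.

P_X ≈ 422 kg VSS/d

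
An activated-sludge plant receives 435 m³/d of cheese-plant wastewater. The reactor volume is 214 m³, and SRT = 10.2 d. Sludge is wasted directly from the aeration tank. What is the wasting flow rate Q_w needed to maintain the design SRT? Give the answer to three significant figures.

Q_w ≈ 21.0 m³/d

With mixed-liquor wasting, θ_c = V/Q_w, so Q_w = V/θ_c = 214.0/10.2 = 20.98 m³/d.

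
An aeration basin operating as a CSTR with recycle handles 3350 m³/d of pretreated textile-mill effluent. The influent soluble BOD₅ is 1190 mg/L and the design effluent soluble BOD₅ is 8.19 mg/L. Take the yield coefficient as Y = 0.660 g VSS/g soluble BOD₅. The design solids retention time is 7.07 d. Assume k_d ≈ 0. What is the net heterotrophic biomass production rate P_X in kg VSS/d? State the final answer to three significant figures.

No decay correction is needed, so Y_obs = Y = 0.660.
Substrate removed = Q·(S₀ − S) = 3350 m³/d × (1190 − 8.19) g/m³ = 3.96×10^6 g/d = 3959 kg/d.
Net biomass production P_X = Y_obs × Q·(S₀ − S) = 0.6600 × 3959 = 2613 kg VSS/d.

P_X ≈ 2610 kg VSS/d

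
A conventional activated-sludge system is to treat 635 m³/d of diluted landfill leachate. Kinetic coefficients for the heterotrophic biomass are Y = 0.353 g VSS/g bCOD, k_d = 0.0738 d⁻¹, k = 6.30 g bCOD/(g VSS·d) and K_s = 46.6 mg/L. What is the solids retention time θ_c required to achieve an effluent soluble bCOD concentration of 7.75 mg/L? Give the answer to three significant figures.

θ_c ≈ 4.11 d

Specific growth rate at S = 7.75 mg/L: μ = YkS/(K_s+S) = 0.353·6.30·7.75/(46.6+7.75) = 0.3171 d⁻¹.
Then 1/θ_c = μ − k_d = 0.3171 − 0.0738 = 0.2433 d⁻¹, giving θ_c = 4.110 d.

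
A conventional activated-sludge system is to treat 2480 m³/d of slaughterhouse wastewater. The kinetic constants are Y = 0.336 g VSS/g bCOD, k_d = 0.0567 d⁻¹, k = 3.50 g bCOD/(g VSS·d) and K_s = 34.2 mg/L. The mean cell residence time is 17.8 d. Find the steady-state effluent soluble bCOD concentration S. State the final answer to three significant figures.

S ≈ 3.63 mg/L

Effluent substrate depends only on kinetics and SRT: S = K_s(1 + k_d θ_c) / [θ_c(Yk − k_d) − 1] = 34.2 × (1 + 0.0567 × 17.8) / [17.8 × (0.336 × 3.50 − 0.0567) − 1] = 68.72 / 18.92 = 3.631 mg/L.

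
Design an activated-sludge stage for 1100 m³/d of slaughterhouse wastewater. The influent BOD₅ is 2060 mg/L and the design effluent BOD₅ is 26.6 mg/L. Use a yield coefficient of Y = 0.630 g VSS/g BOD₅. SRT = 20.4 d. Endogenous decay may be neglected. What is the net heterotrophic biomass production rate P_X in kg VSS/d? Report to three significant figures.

No decay correction is needed, so Y_obs = Y = 0.630.
Q·(S₀ − S) = 1100 × (2060 − 26.6) × 10⁻³ = 2237 kg/d removed.
Net biomass production P_X = Y_obs × Q·(S₀ − S) = 0.6300 × 2237 = 1409 kg VSS/d.

P_X ≈ 1410 kg VSS/d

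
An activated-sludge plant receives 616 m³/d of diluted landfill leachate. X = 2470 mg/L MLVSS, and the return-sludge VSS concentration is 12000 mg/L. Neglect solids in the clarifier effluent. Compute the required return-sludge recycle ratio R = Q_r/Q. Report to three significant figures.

R ≈ 0.259

Solids balance on the clarifier gives (1+R)X = R·X_r, so R = X/(X_r − X) = 2470 / (12000 − 2470) = 0.2592.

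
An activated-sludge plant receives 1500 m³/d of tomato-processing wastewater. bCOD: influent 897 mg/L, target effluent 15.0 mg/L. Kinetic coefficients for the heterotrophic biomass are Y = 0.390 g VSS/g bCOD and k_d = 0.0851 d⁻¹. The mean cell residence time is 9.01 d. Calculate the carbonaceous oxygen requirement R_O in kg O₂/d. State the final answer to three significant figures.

R_O ≈ 908 kg O₂/d

Correct the yield for decay: Y_obs = Y/(1 + k_d θ_c) = 0.390 / (1 + 0.0851 × 9.01) = 0.390 / 1.767 = 0.2207.
Substrate removed = Q·(S₀ − S) = 1500 m³/d × (897 − 15.0) g/m³ = 1.32×10^6 g/d = 1323 kg/d.
Net sludge production P_X = 0.2207 × 1323 = 292.0 kg VSS/d.
R_O = Q·ΔS − 1.42 P_X = 1323 − 414.7 = 908.3 kg O₂/d.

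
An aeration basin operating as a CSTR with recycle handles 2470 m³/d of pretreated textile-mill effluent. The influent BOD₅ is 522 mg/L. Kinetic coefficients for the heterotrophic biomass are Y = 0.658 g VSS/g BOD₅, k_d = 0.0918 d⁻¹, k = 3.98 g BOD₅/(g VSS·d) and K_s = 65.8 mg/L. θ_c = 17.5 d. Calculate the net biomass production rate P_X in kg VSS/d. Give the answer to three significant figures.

P_X ≈ 323 kg VSS/d

For a completely mixed reactor with recycle the Lawrence–McCarty relation gives S = K_s·(1 + k_d·θ_c) / [θ_c·(Y·k − k_d) − 1] = 65.8 × (1 + 0.0918 × 17.5) / [17.5 × (0.658 × 3.98 − 0.0918) − 1] = 171.5 / 43.22 = 3.968 mg/L.
Y_obs = Y / (1 + k_d θ_c) = 0.658 / (1 + 0.0918 × 17.5) = 0.658 / 2.607 = 0.2524.
ΔS = 522 − 3.97 = 518.0 mg/L, so the substrate removal rate is 2470 × 518.0/1000 = 1280 kg BOD₅/d.
P_X = Y_obs · Q(S₀ − S) = 0.2524 × 1280 = 323.0 kg VSS/d.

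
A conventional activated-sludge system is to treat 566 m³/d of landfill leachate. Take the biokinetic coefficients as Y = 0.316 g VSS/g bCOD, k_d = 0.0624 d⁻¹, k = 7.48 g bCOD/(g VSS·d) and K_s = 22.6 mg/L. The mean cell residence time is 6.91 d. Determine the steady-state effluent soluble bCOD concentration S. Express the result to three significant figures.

From the Monod/SRT balance for a CMAS, S = K_s·(1+k_d θ_c)/[θ_c·(Y k − k_d) − 1] = 22.6 × (1 + 0.0624 × 6.91) / [6.91 × (0.316 × 7.48 − 0.0624) − 1] = 32.34 / 14.90 = 2.171 mg/L.

S ≈ 2.17 mg/L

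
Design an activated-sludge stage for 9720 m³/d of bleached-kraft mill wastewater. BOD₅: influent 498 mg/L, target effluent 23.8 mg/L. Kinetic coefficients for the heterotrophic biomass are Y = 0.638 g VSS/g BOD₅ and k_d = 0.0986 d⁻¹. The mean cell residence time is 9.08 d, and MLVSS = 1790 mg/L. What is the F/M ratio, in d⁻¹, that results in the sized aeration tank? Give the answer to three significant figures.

F/M ≈ 0.344 d⁻¹

Steady-state biomass mass balance: V·X·(1 + k_d·θ_c) = Y·Q·(S₀ − S)·θ_c, so V = 0.638 × 9720 × (498 − 23.8) × 9.08 / [1790 × (1 + 0.0986 × 9.08)] = 2.67×10^7 / 3393 = 7871 m³.
F/M = applied load / biomass = Q·S₀/(V·X) = 9720 × 498 / (7871 × 1790) = 0.3436 d⁻¹.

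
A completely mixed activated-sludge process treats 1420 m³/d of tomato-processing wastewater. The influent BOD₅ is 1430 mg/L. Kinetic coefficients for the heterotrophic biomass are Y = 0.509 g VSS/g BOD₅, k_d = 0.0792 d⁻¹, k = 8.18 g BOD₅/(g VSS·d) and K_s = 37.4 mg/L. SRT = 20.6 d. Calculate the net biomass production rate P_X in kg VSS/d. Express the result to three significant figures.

Effluent substrate depends only on kinetics and SRT: S = K_s(1 + k_d θ_c) / [θ_c(Yk − k_d) − 1] = 37.4 × (1 + 0.0792 × 20.6) / [20.6 × (0.509 × 8.18 − 0.0792) − 1] = 98.42 / 83.14 = 1.184 mg/L.
Correct the yield for decay: Y_obs = Y/(1 + k_d θ_c) = 0.509 / (1 + 0.0792 × 20.6) = 0.509 / 2.632 = 0.1934.
Q·(S₀ − S) = 1420 × (1430 − 1.18) × 10⁻³ = 2029 kg/d removed.
So the net sludge growth is P_X = 0.1934 × 2029 = 392.4 kg VSS/d.

P_X ≈ 392 kg VSS/d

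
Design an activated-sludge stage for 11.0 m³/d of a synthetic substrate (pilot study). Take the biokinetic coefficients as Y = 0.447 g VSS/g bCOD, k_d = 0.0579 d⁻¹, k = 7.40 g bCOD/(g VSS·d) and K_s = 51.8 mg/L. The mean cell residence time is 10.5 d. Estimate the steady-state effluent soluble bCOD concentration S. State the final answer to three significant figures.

Effluent substrate depends only on kinetics and SRT: S = K_s(1 + k_d θ_c) / [θ_c(Yk − k_d) − 1] = 51.8 × (1 + 0.0579 × 10.5) / [10.5 × (0.447 × 7.40 − 0.0579) − 1] = 83.29 / 33.12 = 2.515 mg/L.

S ≈ 2.51 mg/L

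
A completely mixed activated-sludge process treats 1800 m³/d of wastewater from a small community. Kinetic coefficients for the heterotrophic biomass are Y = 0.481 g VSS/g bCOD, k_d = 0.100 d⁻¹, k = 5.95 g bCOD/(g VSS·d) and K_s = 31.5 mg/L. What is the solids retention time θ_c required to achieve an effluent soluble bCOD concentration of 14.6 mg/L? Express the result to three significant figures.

At the target effluent, Y k S/(K_s+S) = 0.481×5.95×14.6/46.10 = 0.9064 d⁻¹.
Then 1/θ_c = μ − k_d = 0.9064 − 0.100 = 0.8064 d⁻¹, giving θ_c = 1.240 d.

θ_c ≈ 1.24 d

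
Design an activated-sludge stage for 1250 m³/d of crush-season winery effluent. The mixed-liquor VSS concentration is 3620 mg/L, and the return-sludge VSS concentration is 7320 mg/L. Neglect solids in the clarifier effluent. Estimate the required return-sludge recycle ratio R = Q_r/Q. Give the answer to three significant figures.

R = Q_r/Q = X/(X_r − X) = 3620 / (7320 − 3620) = 0.9784.

R ≈ 0.978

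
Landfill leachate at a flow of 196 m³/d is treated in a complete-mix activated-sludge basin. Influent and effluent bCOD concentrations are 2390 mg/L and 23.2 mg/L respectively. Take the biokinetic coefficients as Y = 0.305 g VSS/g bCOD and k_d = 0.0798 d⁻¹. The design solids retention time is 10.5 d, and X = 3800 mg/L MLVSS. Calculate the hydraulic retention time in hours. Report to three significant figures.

From the SRT design equation V = Y Q (S₀−S) θ_c / [X (1 + k_d θ_c)] = 0.305 × 196 × (2390 − 23.2) × 10.5 / [3800 × (1 + 0.0798 × 10.5)] = 1.49×10^6 / 6984 = 212.7 m³.
τ = V/Q = 212.7/196 = 1.085 d, or 26.05 h.

τ ≈ 26.0 h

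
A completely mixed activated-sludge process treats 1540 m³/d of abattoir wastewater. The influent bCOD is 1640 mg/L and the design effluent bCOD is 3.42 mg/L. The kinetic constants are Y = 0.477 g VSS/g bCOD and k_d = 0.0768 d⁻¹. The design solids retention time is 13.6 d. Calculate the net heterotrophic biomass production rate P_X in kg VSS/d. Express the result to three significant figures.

Correct the yield for decay: Y_obs = Y/(1 + k_d θ_c) = 0.477 / (1 + 0.0768 × 13.6) = 0.477 / 2.044 = 0.2333.
Q·(S₀ − S) = 1540 × (1640 − 3.42) × 10⁻³ = 2520 kg/d removed.
P_X = Y_obs · Q(S₀ − S) = 0.2333 × 2520 = 588.0 kg VSS/d.

P_X ≈ 588 kg VSS/d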